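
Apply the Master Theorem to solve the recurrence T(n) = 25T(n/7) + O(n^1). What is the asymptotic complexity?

Master Theorem for T(n) = 25T(n/7) + O(n^1):

a = 25, b = 7, c = 1
log_b(a) = log_7(25) = 1.6542

Case 1: c = 1 < log_7(25) = 1.6542
T(n) = O(n^(log_7 25))

For T(n) = 25T(n/7) + O(n^1): log_7(25) = 1.6542. This is Case 1 of the Master Theorem (c < log_b(a), work dominated by leaves), giving O(n^(log_7 25)).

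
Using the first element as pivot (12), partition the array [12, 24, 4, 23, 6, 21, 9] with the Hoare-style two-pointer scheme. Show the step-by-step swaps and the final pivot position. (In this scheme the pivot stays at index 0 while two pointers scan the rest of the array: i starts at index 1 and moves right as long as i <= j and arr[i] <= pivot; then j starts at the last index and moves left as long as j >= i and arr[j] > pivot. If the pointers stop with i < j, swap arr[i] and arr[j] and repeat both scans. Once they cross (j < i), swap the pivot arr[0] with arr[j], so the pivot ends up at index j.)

Hoare-style two-pointer partition with pivot = 12:

Initial array: [12, 24, 4, 23, 6, 21, 9]

Pointers start at i = 1, j = 6.
i stops at index 1 (arr[1]=24 > 12), j stops at index 6 (arr[6]=9 <= 12): swap arr[1] and arr[6], array becomes [12, 9, 4, 23, 6, 21, 24]
i stops at index 3 (arr[3]=23 > 12), j stops at index 4 (arr[4]=6 <= 12): swap arr[3] and arr[4], array becomes [12, 9, 4, 6, 23, 21, 24]
i ends at 4, j ends at 3: the pointers have crossed (j < i), so scanning stops.

Swap pivot arr[0] with arr[3] to place pivot at position 3: [6, 9, 4, 12, 23, 21, 24]
Pivot position: 3

After partitioning with pivot 12, the array becomes [6, 9, 4, 12, 23, 21, 24]. The pivot is placed at index 3. All elements to the left of the pivot are <= 12, and all elements to the right are > 12.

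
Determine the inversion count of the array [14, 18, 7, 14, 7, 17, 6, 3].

Finding inversions in [14, 18, 7, 14, 7, 17, 6, 3]:

(0, 2): arr[0]=14 > arr[2]=7
(0, 4): arr[0]=14 > arr[4]=7
(0, 6): arr[0]=14 > arr[6]=6
(0, 7): arr[0]=14 > arr[7]=3
(1, 2): arr[1]=18 > arr[2]=7
(1, 3): arr[1]=18 > arr[3]=14
(1, 4): arr[1]=18 > arr[4]=7
(1, 5): arr[1]=18 > arr[5]=17
(1, 6): arr[1]=18 > arr[6]=6
(1, 7): arr[1]=18 > arr[7]=3
(2, 6): arr[2]=7 > arr[6]=6
(2, 7): arr[2]=7 > arr[7]=3
(3, 4): arr[3]=14 > arr[4]=7
(3, 6): arr[3]=14 > arr[6]=6
(3, 7): arr[3]=14 > arr[7]=3
(4, 6): arr[4]=7 > arr[6]=6
(4, 7): arr[4]=7 > arr[7]=3
(5, 6): arr[5]=17 > arr[6]=6
(5, 7): arr[5]=17 > arr[7]=3
(6, 7): arr[6]=6 > arr[7]=3

Total inversions: 20

The array has 20 inversion(s): (0,2), (0,4), (0,6), (0,7), (1,2), (1,3), (1,4), (1,5), (1,6), (1,7), (2,6), (2,7), (3,4), (3,6), (3,7), (4,6), (4,7), (5,6), (5,7), (6,7). Each pair (i,j) satisfies i < j and arr[i] > arr[j].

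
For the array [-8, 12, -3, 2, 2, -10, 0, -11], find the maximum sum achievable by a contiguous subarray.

Using Kadane's algorithm on [-8, 12, -3, 2, 2, -10, 0, -11]:

Scanning through the array:
Position 1 (value 12): max_ending_here = 12, max_so_far = 12
Position 2 (value -3): max_ending_here = 9, max_so_far = 12
Position 3 (value 2): max_ending_here = 11, max_so_far = 12
Position 4 (value 2): max_ending_here = 13, max_so_far = 13
Position 5 (value -10): max_ending_here = 3, max_so_far = 13
Position 6 (value 0): max_ending_here = 3, max_so_far = 13
Position 7 (value -11): max_ending_here = -8, max_so_far = 13

Maximum subarray: [12, -3, 2, 2]
Maximum sum: 13

The maximum subarray is [12, -3, 2, 2] with sum 13. This subarray runs from index 1 to index 4.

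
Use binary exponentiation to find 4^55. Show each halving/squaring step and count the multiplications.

Computing 4^55 by squaring (build up from 4^1; each line after the first costs one multiplication):

4^1 = 4
4^2 = (4^1)^2 = 4^2 = 16
4^3 = 4 * 4^2 = 4 * 16 = 64
4^6 = (4^3)^2 = 64^2 = 4096
4^12 = (4^6)^2 = 4096^2 = 16777216
4^13 = 4 * 4^12 = 4 * 16777216 = 67108864
4^26 = (4^13)^2 = 67108864^2 = 4503599627370496
4^27 = 4 * 4^26 = 4 * 4503599627370496 = 18014398509481984
4^54 = (4^27)^2 = 18014398509481984^2 = 324518553658426726783156020576256
4^55 = 4 * 4^54 = 4 * 324518553658426726783156020576256 = 1298074214633706907132624082305024

Result: 1298074214633706907132624082305024
Multiplications needed: 9 (9 lines after 4^1)

4^55 = 1298074214633706907132624082305024. Using exponentiation by squaring, this requires 9 multiplications. The key idea: if the exponent is even, square the half-power; if odd, multiply by the base once.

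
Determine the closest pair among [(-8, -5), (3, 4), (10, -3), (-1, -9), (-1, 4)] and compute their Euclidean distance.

Computing all pairwise distances among 5 points:

d((-8, -5), (3, 4)) = 14.2127
d((-8, -5), (10, -3)) = 18.1108
d((-8, -5), (-1, -9)) = 8.0623
d((-8, -5), (-1, 4)) = 11.4018
d((3, 4), (10, -3)) = 9.8995
d((3, 4), (-1, -9)) = 13.6015
d((3, 4), (-1, 4)) = 4.0 <-- minimum
d((10, -3), (-1, -9)) = 12.53
d((10, -3), (-1, 4)) = 13.0384
d((-1, -9), (-1, 4)) = 13.0

Closest pair: (3, 4) and (-1, 4) with distance 4.0

The closest pair is (3, 4) and (-1, 4) with Euclidean distance 4.0. For 5 points, brute-force pairwise comparison is shown above. For large n, the divide-and-conquer algorithm (sort by x, recurse on halves, check the dividing strip) achieves O(n log n).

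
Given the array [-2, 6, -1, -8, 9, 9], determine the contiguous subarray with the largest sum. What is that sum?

Using Kadane's algorithm on [-2, 6, -1, -8, 9, 9]:

Scanning through the array:
Position 1 (value 6): max_ending_here = 6, max_so_far = 6
Position 2 (value -1): max_ending_here = 5, max_so_far = 6
Position 3 (value -8): max_ending_here = -3, max_so_far = 6
Position 4 (value 9): max_ending_here = 9, max_so_far = 9
Position 5 (value 9): max_ending_here = 18, max_so_far = 18

Maximum subarray: [9, 9]
Maximum sum: 18

The maximum subarray is [9, 9] with sum 18. This subarray runs from index 4 to index 5.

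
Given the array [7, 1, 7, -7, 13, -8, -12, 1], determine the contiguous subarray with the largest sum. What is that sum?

Using Kadane's algorithm on [7, 1, 7, -7, 13, -8, -12, 1]:

Scanning through the array:
Position 1 (value 1): max_ending_here = 8, max_so_far = 8
Position 2 (value 7): max_ending_here = 15, max_so_far = 15
Position 3 (value -7): max_ending_here = 8, max_so_far = 15
Position 4 (value 13): max_ending_here = 21, max_so_far = 21
Position 5 (value -8): max_ending_here = 13, max_so_far = 21
Position 6 (value -12): max_ending_here = 1, max_so_far = 21
Position 7 (value 1): max_ending_here = 2, max_so_far = 21

Maximum subarray: [7, 1, 7, -7, 13]
Maximum sum: 21

The maximum subarray is [7, 1, 7, -7, 13] with sum 21. This subarray runs from index 0 to index 4.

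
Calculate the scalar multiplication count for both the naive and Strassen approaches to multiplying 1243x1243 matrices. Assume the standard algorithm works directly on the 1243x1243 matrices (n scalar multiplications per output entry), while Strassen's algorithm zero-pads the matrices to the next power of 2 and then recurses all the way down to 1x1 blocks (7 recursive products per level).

Matrix multiplication for 1243x1243 matrices:

Strassen's algorithm requires power-of-2 dimensions. Pad 1243x1243 to 2048x2048 (next power of 2).

Standard algorithm: 1243^3 = 1920495907 multiplications
Strassen's algorithm: 7^(log2(2048)) = 7^11 = 1977326743 multiplications
Difference: 1920495907 - 1977326743 = -56830836 (Strassen uses MORE here due to padding overhead — for small or just-over-power-of-2 n, padding can outweigh the per-level savings)

Standard: 1920495907 multiplications (1243^3). Strassen: 1977326743 multiplications (7^11, after padding to 2048x2048). Strassen reduces 8 recursive multiplications to 7 at each level.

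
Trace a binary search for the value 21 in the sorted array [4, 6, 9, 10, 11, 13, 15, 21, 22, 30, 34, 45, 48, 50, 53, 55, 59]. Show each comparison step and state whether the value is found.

Binary search for 21 in [4, 6, 9, 10, 11, 13, 15, 21, 22, 30, 34, 45, 48, 50, 53, 55, 59]:

lo=0, hi=16, mid=8, arr[mid]=22 -> 22 > 21, search left half
lo=0, hi=7, mid=3, arr[mid]=10 -> 10 < 21, search right half
lo=4, hi=7, mid=5, arr[mid]=13 -> 13 < 21, search right half
lo=6, hi=7, mid=6, arr[mid]=15 -> 15 < 21, search right half
lo=7, hi=7, mid=7, arr[mid]=21 -> Found target at index 7!

Binary search finds 21 at index 7 after 5 comparisons. The search repeatedly halves the search space by comparing with the middle element.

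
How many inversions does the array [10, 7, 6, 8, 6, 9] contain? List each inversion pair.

Finding inversions in [10, 7, 6, 8, 6, 9]:

(0, 1): arr[0]=10 > arr[1]=7
(0, 2): arr[0]=10 > arr[2]=6
(0, 3): arr[0]=10 > arr[3]=8
(0, 4): arr[0]=10 > arr[4]=6
(0, 5): arr[0]=10 > arr[5]=9
(1, 2): arr[1]=7 > arr[2]=6
(1, 4): arr[1]=7 > arr[4]=6
(3, 4): arr[3]=8 > arr[4]=6

Total inversions: 8

The array has 8 inversion(s): (0,1), (0,2), (0,3), (0,4), (0,5), (1,2), (1,4), (3,4). Each pair (i,j) satisfies i < j and arr[i] > arr[j].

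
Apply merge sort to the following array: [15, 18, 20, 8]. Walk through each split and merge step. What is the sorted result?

Merge sort trace:

Split: [15, 18, 20, 8] -> [15, 18] and [20, 8]
  Split: [15, 18] -> [15] and [18]
  Merge: [15] + [18] -> [15, 18]
  Split: [20, 8] -> [20] and [8]
  Merge: [20] + [8] -> [8, 20]
Merge: [15, 18] + [8, 20] -> [8, 15, 18, 20]

Final sorted array: [8, 15, 18, 20]

The merge sort proceeds by recursively splitting the array and merging sorted halves.
After all merges, the sorted array is [8, 15, 18, 20].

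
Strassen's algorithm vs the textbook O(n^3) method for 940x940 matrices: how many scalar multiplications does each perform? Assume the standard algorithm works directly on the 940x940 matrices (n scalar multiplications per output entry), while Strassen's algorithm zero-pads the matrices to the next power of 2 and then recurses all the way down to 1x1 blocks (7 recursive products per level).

Matrix multiplication for 940x940 matrices:

Strassen's algorithm requires power-of-2 dimensions. Pad 940x940 to 1024x1024 (next power of 2).

Standard algorithm: 940^3 = 830584000 multiplications
Strassen's algorithm: 7^(log2(1024)) = 7^10 = 282475249 multiplications
Savings: 830584000 - 282475249 = 548108751 multiplications

Standard: 830584000 multiplications (940^3). Strassen: 282475249 multiplications (7^10, after padding to 1024x1024). Strassen reduces 8 recursive multiplications to 7 at each level.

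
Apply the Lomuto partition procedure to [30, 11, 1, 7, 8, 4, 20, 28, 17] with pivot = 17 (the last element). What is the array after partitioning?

Lomuto partition with pivot = 17:

Initial array: [30, 11, 1, 7, 8, 4, 20, 28, 17]

arr[0]=30 > 17: no swap
arr[1]=11 <= 17: swap with position 0, array becomes [11, 30, 1, 7, 8, 4, 20, 28, 17]
arr[2]=1 <= 17: swap with position 1, array becomes [11, 1, 30, 7, 8, 4, 20, 28, 17]
arr[3]=7 <= 17: swap with position 2, array becomes [11, 1, 7, 30, 8, 4, 20, 28, 17]
arr[4]=8 <= 17: swap with position 3, array becomes [11, 1, 7, 8, 30, 4, 20, 28, 17]
arr[5]=4 <= 17: swap with position 4, array becomes [11, 1, 7, 8, 4, 30, 20, 28, 17]
arr[6]=20 > 17: no swap
arr[7]=28 > 17: no swap

Place pivot at position 5: [11, 1, 7, 8, 4, 17, 20, 28, 30]
Pivot position: 5

After partitioning with pivot 17, the array becomes [11, 1, 7, 8, 4, 17, 20, 28, 30]. The pivot is placed at index 5. All elements to the left of the pivot are <= 17, and all elements to the right are > 17.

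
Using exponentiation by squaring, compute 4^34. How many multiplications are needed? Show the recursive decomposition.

Computing 4^34 by squaring (build up from 4^1; each line after the first costs one multiplication):

4^1 = 4
4^2 = (4^1)^2 = 4^2 = 16
4^4 = (4^2)^2 = 16^2 = 256
4^8 = (4^4)^2 = 256^2 = 65536
4^16 = (4^8)^2 = 65536^2 = 4294967296
4^17 = 4 * 4^16 = 4 * 4294967296 = 17179869184
4^34 = (4^17)^2 = 17179869184^2 = 295147905179352825856

Result: 295147905179352825856
Multiplications needed: 6 (6 lines after 4^1)

4^34 = 295147905179352825856. Using exponentiation by squaring, this requires 6 multiplications. The key idea: if the exponent is even, square the half-power; if odd, multiply by the base once.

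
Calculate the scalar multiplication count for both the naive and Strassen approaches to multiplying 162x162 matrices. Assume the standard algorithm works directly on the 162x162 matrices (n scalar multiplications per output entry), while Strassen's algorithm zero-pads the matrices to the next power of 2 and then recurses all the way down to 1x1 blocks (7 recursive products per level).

Matrix multiplication for 162x162 matrices:

Strassen's algorithm requires power-of-2 dimensions. Pad 162x162 to 256x256 (next power of 2).

Standard algorithm: 162^3 = 4251528 multiplications
Strassen's algorithm: 7^(log2(256)) = 7^8 = 5764801 multiplications
Difference: 4251528 - 5764801 = -1513273 (Strassen uses MORE here due to padding overhead — for small or just-over-power-of-2 n, padding can outweigh the per-level savings)

Standard: 4251528 multiplications (162^3). Strassen: 5764801 multiplications (7^8, after padding to 256x256). Strassen reduces 8 recursive multiplications to 7 at each level.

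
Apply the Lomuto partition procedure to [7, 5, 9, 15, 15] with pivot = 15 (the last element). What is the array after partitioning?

Lomuto partition with pivot = 15:

Initial array: [7, 5, 9, 15, 15]

arr[0]=7 <= 15: swap with position 0, array becomes [7, 5, 9, 15, 15]
arr[1]=5 <= 15: swap with position 1, array becomes [7, 5, 9, 15, 15]
arr[2]=9 <= 15: swap with position 2, array becomes [7, 5, 9, 15, 15]
arr[3]=15 <= 15: swap with position 3, array becomes [7, 5, 9, 15, 15]

Place pivot at position 4: [7, 5, 9, 15, 15]
Pivot position: 4

After partitioning with pivot 15, the array becomes [7, 5, 9, 15, 15]. The pivot is placed at index 4. All elements to the left of the pivot are <= 15, and all elements to the right are > 15.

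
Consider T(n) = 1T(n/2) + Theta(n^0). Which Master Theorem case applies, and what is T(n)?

Master Theorem for T(n) = 1T(n/2) + O(n^0):

a = 1, b = 2, c = 0
log_b(a) = log_2(1) = 0.0000

Case 2: c = 0 = log_2(1) = 0.0000
T(n) = O(n^0 log n) = O(log n)

For T(n) = 1T(n/2) + O(n^0): log_2(1) = 0.0000. This is Case 2 of the Master Theorem (c = log_b(a), equal work at all levels), giving O(log n).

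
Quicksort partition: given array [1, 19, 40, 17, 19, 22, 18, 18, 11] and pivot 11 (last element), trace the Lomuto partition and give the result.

Lomuto partition with pivot = 11:

Initial array: [1, 19, 40, 17, 19, 22, 18, 18, 11]

arr[0]=1 <= 11: swap with position 0, array becomes [1, 19, 40, 17, 19, 22, 18, 18, 11]
arr[1]=19 > 11: no swap
arr[2]=40 > 11: no swap
arr[3]=17 > 11: no swap
arr[4]=19 > 11: no swap
arr[5]=22 > 11: no swap
arr[6]=18 > 11: no swap
arr[7]=18 > 11: no swap

Place pivot at position 1: [1, 11, 40, 17, 19, 22, 18, 18, 19]
Pivot position: 1

After partitioning with pivot 11, the array becomes [1, 11, 40, 17, 19, 22, 18, 18, 19]. The pivot is placed at index 1. All elements to the left of the pivot are <= 11, and all elements to the right are > 11.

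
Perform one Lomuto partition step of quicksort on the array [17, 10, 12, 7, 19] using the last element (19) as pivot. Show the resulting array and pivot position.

Lomuto partition with pivot = 19:

Initial array: [17, 10, 12, 7, 19]

arr[0]=17 <= 19: swap with position 0, array becomes [17, 10, 12, 7, 19]
arr[1]=10 <= 19: swap with position 1, array becomes [17, 10, 12, 7, 19]
arr[2]=12 <= 19: swap with position 2, array becomes [17, 10, 12, 7, 19]
arr[3]=7 <= 19: swap with position 3, array becomes [17, 10, 12, 7, 19]

Place pivot at position 4: [17, 10, 12, 7, 19]
Pivot position: 4

After partitioning with pivot 19, the array becomes [17, 10, 12, 7, 19]. The pivot is placed at index 4. All elements to the left of the pivot are <= 19, and all elements to the right are > 19.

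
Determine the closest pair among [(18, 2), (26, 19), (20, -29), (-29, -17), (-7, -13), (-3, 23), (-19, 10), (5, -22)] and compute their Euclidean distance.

Computing all pairwise distances among 8 points:

d((18, 2), (26, 19)) = 18.7883
d((18, 2), (20, -29)) = 31.0644
d((18, 2), (-29, -17)) = 50.6952
d((18, 2), (-7, -13)) = 29.1548
d((18, 2), (-3, 23)) = 29.6985
d((18, 2), (-19, 10)) = 37.855
d((18, 2), (5, -22)) = 27.2947
d((26, 19), (20, -29)) = 48.3735
d((26, 19), (-29, -17)) = 65.7343
d((26, 19), (-7, -13)) = 45.9674
d((26, 19), (-3, 23)) = 29.2746
d((26, 19), (-19, 10)) = 45.8912
d((26, 19), (5, -22)) = 46.0652
d((20, -29), (-29, -17)) = 50.448
d((20, -29), (-7, -13)) = 31.3847
d((20, -29), (-3, 23)) = 56.8595
d((20, -29), (-19, 10)) = 55.1543
d((20, -29), (5, -22)) = 16.5529
d((-29, -17), (-7, -13)) = 22.3607
d((-29, -17), (-3, 23)) = 47.7074
d((-29, -17), (-19, 10)) = 28.7924
d((-29, -17), (5, -22)) = 34.3657
d((-7, -13), (-3, 23)) = 36.2215
d((-7, -13), (-19, 10)) = 25.9422
d((-7, -13), (5, -22)) = 15.0 <-- minimum
d((-3, 23), (-19, 10)) = 20.6155
d((-3, 23), (5, -22)) = 45.7056
d((-19, 10), (5, -22)) = 40.0

Closest pair: (-7, -13) and (5, -22) with distance 15.0

The closest pair is (-7, -13) and (5, -22) with Euclidean distance 15.0. For 8 points, brute-force pairwise comparison is shown above. For large n, the divide-and-conquer algorithm (sort by x, recurse on halves, check the dividing strip) achieves O(n log n).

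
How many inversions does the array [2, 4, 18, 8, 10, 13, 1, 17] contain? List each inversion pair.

Finding inversions in [2, 4, 18, 8, 10, 13, 1, 17]:

(0, 6): arr[0]=2 > arr[6]=1
(1, 6): arr[1]=4 > arr[6]=1
(2, 3): arr[2]=18 > arr[3]=8
(2, 4): arr[2]=18 > arr[4]=10
(2, 5): arr[2]=18 > arr[5]=13
(2, 6): arr[2]=18 > arr[6]=1
(2, 7): arr[2]=18 > arr[7]=17
(3, 6): arr[3]=8 > arr[6]=1
(4, 6): arr[4]=10 > arr[6]=1
(5, 6): arr[5]=13 > arr[6]=1

Total inversions: 10

The array has 10 inversion(s): (0,6), (1,6), (2,3), (2,4), (2,5), (2,6), (2,7), (3,6), (4,6), (5,6). Each pair (i,j) satisfies i < j and arr[i] > arr[j].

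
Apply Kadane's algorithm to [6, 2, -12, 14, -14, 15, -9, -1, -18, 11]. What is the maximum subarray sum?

Using Kadane's algorithm on [6, 2, -12, 14, -14, 15, -9, -1, -18, 11]:

Scanning through the array:
Position 1 (value 2): max_ending_here = 8, max_so_far = 8
Position 2 (value -12): max_ending_here = -4, max_so_far = 8
Position 3 (value 14): max_ending_here = 14, max_so_far = 14
Position 4 (value -14): max_ending_here = 0, max_so_far = 14
Position 5 (value 15): max_ending_here = 15, max_so_far = 15
Position 6 (value -9): max_ending_here = 6, max_so_far = 15
Position 7 (value -1): max_ending_here = 5, max_so_far = 15
Position 8 (value -18): max_ending_here = -13, max_so_far = 15
Position 9 (value 11): max_ending_here = 11, max_so_far = 15

Maximum subarray: [14, -14, 15]
Maximum sum: 15

The maximum subarray is [14, -14, 15] with sum 15. This subarray runs from index 3 to index 5.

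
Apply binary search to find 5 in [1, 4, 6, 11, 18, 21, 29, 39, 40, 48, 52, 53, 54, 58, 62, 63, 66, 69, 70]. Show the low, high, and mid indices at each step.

Binary search for 5 in [1, 4, 6, 11, 18, 21, 29, 39, 40, 48, 52, 53, 54, 58, 62, 63, 66, 69, 70]:

lo=0, hi=18, mid=9, arr[mid]=48 -> 48 > 5, search left half
lo=0, hi=8, mid=4, arr[mid]=18 -> 18 > 5, search left half
lo=0, hi=3, mid=1, arr[mid]=4 -> 4 < 5, search right half
lo=2, hi=3, mid=2, arr[mid]=6 -> 6 > 5, search left half
lo=2 > hi=1, target 5 not found

Binary search determines that 5 is not in the array after 4 comparisons. The search space was exhausted without finding the target.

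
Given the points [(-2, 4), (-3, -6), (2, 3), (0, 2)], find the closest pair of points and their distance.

Computing all pairwise distances among 4 points:

d((-2, 4), (-3, -6)) = 10.0499
d((-2, 4), (2, 3)) = 4.1231
d((-2, 4), (0, 2)) = 2.8284
d((-3, -6), (2, 3)) = 10.2956
d((-3, -6), (0, 2)) = 8.544
d((2, 3), (0, 2)) = 2.2361 <-- minimum

Closest pair: (2, 3) and (0, 2) with distance 2.2361

The closest pair is (2, 3) and (0, 2) with Euclidean distance 2.2361. For 4 points, brute-force pairwise comparison is shown above. For large n, the divide-and-conquer algorithm (sort by x, recurse on halves, check the dividing strip) achieves O(n log n).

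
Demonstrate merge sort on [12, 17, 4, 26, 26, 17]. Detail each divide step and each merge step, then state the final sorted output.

Merge sort trace:

Split: [12, 17, 4, 26, 26, 17] -> [12, 17, 4] and [26, 26, 17]
  Split: [12, 17, 4] -> [12] and [17, 4]
    Split: [17, 4] -> [17] and [4]
    Merge: [17] + [4] -> [4, 17]
  Merge: [12] + [4, 17] -> [4, 12, 17]
  Split: [26, 26, 17] -> [26] and [26, 17]
    Split: [26, 17] -> [26] and [17]
    Merge: [26] + [17] -> [17, 26]
  Merge: [26] + [17, 26] -> [17, 26, 26]
Merge: [4, 12, 17] + [17, 26, 26] -> [4, 12, 17, 17, 26, 26]

Final sorted array: [4, 12, 17, 17, 26, 26]

The merge sort proceeds by recursively splitting the array and merging sorted halves.
After all merges, the sorted array is [4, 12, 17, 17, 26, 26].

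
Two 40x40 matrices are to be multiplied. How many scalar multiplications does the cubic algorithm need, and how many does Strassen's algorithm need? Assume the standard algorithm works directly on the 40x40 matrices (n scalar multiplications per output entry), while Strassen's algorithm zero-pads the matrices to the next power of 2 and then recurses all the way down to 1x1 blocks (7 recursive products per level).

Matrix multiplication for 40x40 matrices:

Strassen's algorithm requires power-of-2 dimensions. Pad 40x40 to 64x64 (next power of 2).

Standard algorithm: 40^3 = 64000 multiplications
Strassen's algorithm: 7^(log2(64)) = 7^6 = 117649 multiplications
Difference: 64000 - 117649 = -53649 (Strassen uses MORE here due to padding overhead — for small or just-over-power-of-2 n, padding can outweigh the per-level savings)

Standard: 64000 multiplications (40^3). Strassen: 117649 multiplications (7^6, after padding to 64x64). Strassen reduces 8 recursive multiplications to 7 at each level.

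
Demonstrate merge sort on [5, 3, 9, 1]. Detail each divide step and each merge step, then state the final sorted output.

Merge sort trace:

Split: [5, 3, 9, 1] -> [5, 3] and [9, 1]
  Split: [5, 3] -> [5] and [3]
  Merge: [5] + [3] -> [3, 5]
  Split: [9, 1] -> [9] and [1]
  Merge: [9] + [1] -> [1, 9]
Merge: [3, 5] + [1, 9] -> [1, 3, 5, 9]

Final sorted array: [1, 3, 5, 9]

The merge sort proceeds by recursively splitting the array and merging sorted halves.
After all merges, the sorted array is [1, 3, 5, 9].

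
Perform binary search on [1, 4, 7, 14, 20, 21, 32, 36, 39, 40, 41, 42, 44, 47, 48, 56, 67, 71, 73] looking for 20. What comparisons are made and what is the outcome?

Binary search for 20 in [1, 4, 7, 14, 20, 21, 32, 36, 39, 40, 41, 42, 44, 47, 48, 56, 67, 71, 73]:

lo=0, hi=18, mid=9, arr[mid]=40 -> 40 > 20, search left half
lo=0, hi=8, mid=4, arr[mid]=20 -> Found target at index 4!

Binary search finds 20 at index 4 after 2 comparisons. The search repeatedly halves the search space by comparing with the middle element.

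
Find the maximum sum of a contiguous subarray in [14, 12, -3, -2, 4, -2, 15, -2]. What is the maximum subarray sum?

Using Kadane's algorithm on [14, 12, -3, -2, 4, -2, 15, -2]:

Scanning through the array:
Position 1 (value 12): max_ending_here = 26, max_so_far = 26
Position 2 (value -3): max_ending_here = 23, max_so_far = 26
Position 3 (value -2): max_ending_here = 21, max_so_far = 26
Position 4 (value 4): max_ending_here = 25, max_so_far = 26
Position 5 (value -2): max_ending_here = 23, max_so_far = 26
Position 6 (value 15): max_ending_here = 38, max_so_far = 38
Position 7 (value -2): max_ending_here = 36, max_so_far = 38

Maximum subarray: [14, 12, -3, -2, 4, -2, 15]
Maximum sum: 38

The maximum subarray is [14, 12, -3, -2, 4, -2, 15] with sum 38. This subarray runs from index 0 to index 6.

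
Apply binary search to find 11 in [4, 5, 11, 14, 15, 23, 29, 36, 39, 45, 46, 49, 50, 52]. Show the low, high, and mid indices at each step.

Binary search for 11 in [4, 5, 11, 14, 15, 23, 29, 36, 39, 45, 46, 49, 50, 52]:

lo=0, hi=13, mid=6, arr[mid]=29 -> 29 > 11, search left half
lo=0, hi=5, mid=2, arr[mid]=11 -> Found target at index 2!

Binary search finds 11 at index 2 after 2 comparisons. The search repeatedly halves the search space by comparing with the middle element.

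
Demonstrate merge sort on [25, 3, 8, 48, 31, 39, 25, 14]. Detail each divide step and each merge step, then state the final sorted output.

Merge sort trace:

Split: [25, 3, 8, 48, 31, 39, 25, 14] -> [25, 3, 8, 48] and [31, 39, 25, 14]
  Split: [25, 3, 8, 48] -> [25, 3] and [8, 48]
    Split: [25, 3] -> [25] and [3]
    Merge: [25] + [3] -> [3, 25]
    Split: [8, 48] -> [8] and [48]
    Merge: [8] + [48] -> [8, 48]
  Merge: [3, 25] + [8, 48] -> [3, 8, 25, 48]
  Split: [31, 39, 25, 14] -> [31, 39] and [25, 14]
    Split: [31, 39] -> [31] and [39]
    Merge: [31] + [39] -> [31, 39]
    Split: [25, 14] -> [25] and [14]
    Merge: [25] + [14] -> [14, 25]
  Merge: [31, 39] + [14, 25] -> [14, 25, 31, 39]
Merge: [3, 8, 25, 48] + [14, 25, 31, 39] -> [3, 8, 14, 25, 25, 31, 39, 48]

Final sorted array: [3, 8, 14, 25, 25, 31, 39, 48]

The merge sort proceeds by recursively splitting the array and merging sorted halves.
After all merges, the sorted array is [3, 8, 14, 25, 25, 31, 39, 48].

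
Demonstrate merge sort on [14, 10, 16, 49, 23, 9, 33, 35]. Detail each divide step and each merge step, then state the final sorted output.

Merge sort trace:

Split: [14, 10, 16, 49, 23, 9, 33, 35] -> [14, 10, 16, 49] and [23, 9, 33, 35]
  Split: [14, 10, 16, 49] -> [14, 10] and [16, 49]
    Split: [14, 10] -> [14] and [10]
    Merge: [14] + [10] -> [10, 14]
    Split: [16, 49] -> [16] and [49]
    Merge: [16] + [49] -> [16, 49]
  Merge: [10, 14] + [16, 49] -> [10, 14, 16, 49]
  Split: [23, 9, 33, 35] -> [23, 9] and [33, 35]
    Split: [23, 9] -> [23] and [9]
    Merge: [23] + [9] -> [9, 23]
    Split: [33, 35] -> [33] and [35]
    Merge: [33] + [35] -> [33, 35]
  Merge: [9, 23] + [33, 35] -> [9, 23, 33, 35]
Merge: [10, 14, 16, 49] + [9, 23, 33, 35] -> [9, 10, 14, 16, 23, 33, 35, 49]

Final sorted array: [9, 10, 14, 16, 23, 33, 35, 49]

The merge sort proceeds by recursively splitting the array and merging sorted halves.
After all merges, the sorted array is [9, 10, 14, 16, 23, 33, 35, 49].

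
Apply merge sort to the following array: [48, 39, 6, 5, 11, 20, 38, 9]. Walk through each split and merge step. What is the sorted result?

Merge sort trace:

Split: [48, 39, 6, 5, 11, 20, 38, 9] -> [48, 39, 6, 5] and [11, 20, 38, 9]
  Split: [48, 39, 6, 5] -> [48, 39] and [6, 5]
    Split: [48, 39] -> [48] and [39]
    Merge: [48] + [39] -> [39, 48]
    Split: [6, 5] -> [6] and [5]
    Merge: [6] + [5] -> [5, 6]
  Merge: [39, 48] + [5, 6] -> [5, 6, 39, 48]
  Split: [11, 20, 38, 9] -> [11, 20] and [38, 9]
    Split: [11, 20] -> [11] and [20]
    Merge: [11] + [20] -> [11, 20]
    Split: [38, 9] -> [38] and [9]
    Merge: [38] + [9] -> [9, 38]
  Merge: [11, 20] + [9, 38] -> [9, 11, 20, 38]
Merge: [5, 6, 39, 48] + [9, 11, 20, 38] -> [5, 6, 9, 11, 20, 38, 39, 48]

Final sorted array: [5, 6, 9, 11, 20, 38, 39, 48]

The merge sort proceeds by recursively splitting the array and merging sorted halves.
After all merges, the sorted array is [5, 6, 9, 11, 20, 38, 39, 48].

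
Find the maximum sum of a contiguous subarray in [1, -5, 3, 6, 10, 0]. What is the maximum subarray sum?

Using Kadane's algorithm on [1, -5, 3, 6, 10, 0]:

Scanning through the array:
Position 1 (value -5): max_ending_here = -4, max_so_far = 1
Position 2 (value 3): max_ending_here = 3, max_so_far = 3
Position 3 (value 6): max_ending_here = 9, max_so_far = 9
Position 4 (value 10): max_ending_here = 19, max_so_far = 19
Position 5 (value 0): max_ending_here = 19, max_so_far = 19

Maximum subarray: [3, 6, 10]
Maximum sum: 19

The maximum subarray is [3, 6, 10] with sum 19. This subarray runs from index 2 to index 4.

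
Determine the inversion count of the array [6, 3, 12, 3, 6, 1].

Finding inversions in [6, 3, 12, 3, 6, 1]:

(0, 1): arr[0]=6 > arr[1]=3
(0, 3): arr[0]=6 > arr[3]=3
(0, 5): arr[0]=6 > arr[5]=1
(1, 5): arr[1]=3 > arr[5]=1
(2, 3): arr[2]=12 > arr[3]=3
(2, 4): arr[2]=12 > arr[4]=6
(2, 5): arr[2]=12 > arr[5]=1
(3, 5): arr[3]=3 > arr[5]=1
(4, 5): arr[4]=6 > arr[5]=1

Total inversions: 9

The array has 9 inversion(s): (0,1), (0,3), (0,5), (1,5), (2,3), (2,4), (2,5), (3,5), (4,5). Each pair (i,j) satisfies i < j and arr[i] > arr[j].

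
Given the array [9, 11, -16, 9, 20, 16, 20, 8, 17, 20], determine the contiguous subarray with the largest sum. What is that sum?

Using Kadane's algorithm on [9, 11, -16, 9, 20, 16, 20, 8, 17, 20]:

Scanning through the array:
Position 1 (value 11): max_ending_here = 20, max_so_far = 20
Position 2 (value -16): max_ending_here = 4, max_so_far = 20
Position 3 (value 9): max_ending_here = 13, max_so_far = 20
Position 4 (value 20): max_ending_here = 33, max_so_far = 33
Position 5 (value 16): max_ending_here = 49, max_so_far = 49
Position 6 (value 20): max_ending_here = 69, max_so_far = 69
Position 7 (value 8): max_ending_here = 77, max_so_far = 77
Position 8 (value 17): max_ending_here = 94, max_so_far = 94
Position 9 (value 20): max_ending_here = 114, max_so_far = 114

Maximum subarray: [9, 11, -16, 9, 20, 16, 20, 8, 17, 20]
Maximum sum: 114

The maximum subarray is [9, 11, -16, 9, 20, 16, 20, 8, 17, 20] with sum 114. This subarray runs from index 0 to index 9.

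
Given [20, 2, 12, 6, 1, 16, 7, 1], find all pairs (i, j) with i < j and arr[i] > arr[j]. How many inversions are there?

Finding inversions in [20, 2, 12, 6, 1, 16, 7, 1]:

(0, 1): arr[0]=20 > arr[1]=2
(0, 2): arr[0]=20 > arr[2]=12
(0, 3): arr[0]=20 > arr[3]=6
(0, 4): arr[0]=20 > arr[4]=1
(0, 5): arr[0]=20 > arr[5]=16
(0, 6): arr[0]=20 > arr[6]=7
(0, 7): arr[0]=20 > arr[7]=1
(1, 4): arr[1]=2 > arr[4]=1
(1, 7): arr[1]=2 > arr[7]=1
(2, 3): arr[2]=12 > arr[3]=6
(2, 4): arr[2]=12 > arr[4]=1
(2, 6): arr[2]=12 > arr[6]=7
(2, 7): arr[2]=12 > arr[7]=1
(3, 4): arr[3]=6 > arr[4]=1
(3, 7): arr[3]=6 > arr[7]=1
(5, 6): arr[5]=16 > arr[6]=7
(5, 7): arr[5]=16 > arr[7]=1
(6, 7): arr[6]=7 > arr[7]=1

Total inversions: 18

The array has 18 inversion(s): (0,1), (0,2), (0,3), (0,4), (0,5), (0,6), (0,7), (1,4), (1,7), (2,3), (2,4), (2,6), (2,7), (3,4), (3,7), (5,6), (5,7), (6,7). Each pair (i,j) satisfies i < j and arr[i] > arr[j].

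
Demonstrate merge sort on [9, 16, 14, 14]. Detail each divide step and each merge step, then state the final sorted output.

Merge sort trace:

Split: [9, 16, 14, 14] -> [9, 16] and [14, 14]
  Split: [9, 16] -> [9] and [16]
  Merge: [9] + [16] -> [9, 16]
  Split: [14, 14] -> [14] and [14]
  Merge: [14] + [14] -> [14, 14]
Merge: [9, 16] + [14, 14] -> [9, 14, 14, 16]

Final sorted array: [9, 14, 14, 16]

The merge sort proceeds by recursively splitting the array and merging sorted halves.
After all merges, the sorted array is [9, 14, 14, 16].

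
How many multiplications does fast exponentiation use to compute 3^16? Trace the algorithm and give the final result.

Computing 3^16 by squaring (build up from 3^1; each line after the first costs one multiplication):

3^1 = 3
3^2 = (3^1)^2 = 3^2 = 9
3^4 = (3^2)^2 = 9^2 = 81
3^8 = (3^4)^2 = 81^2 = 6561
3^16 = (3^8)^2 = 6561^2 = 43046721

Result: 43046721
Multiplications needed: 4 (4 lines after 3^1)

3^16 = 43046721. Using exponentiation by squaring, this requires 4 multiplications. The key idea: if the exponent is even, square the half-power; if odd, multiply by the base once.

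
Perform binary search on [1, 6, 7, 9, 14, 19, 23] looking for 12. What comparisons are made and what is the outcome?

Binary search for 12 in [1, 6, 7, 9, 14, 19, 23]:

lo=0, hi=6, mid=3, arr[mid]=9 -> 9 < 12, search right half
lo=4, hi=6, mid=5, arr[mid]=19 -> 19 > 12, search left half
lo=4, hi=4, mid=4, arr[mid]=14 -> 14 > 12, search left half
lo=4 > hi=3, target 12 not found

Binary search determines that 12 is not in the array after 3 comparisons. The search space was exhausted without finding the target.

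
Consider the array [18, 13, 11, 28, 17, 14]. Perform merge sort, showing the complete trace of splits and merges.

Merge sort trace:

Split: [18, 13, 11, 28, 17, 14] -> [18, 13, 11] and [28, 17, 14]
  Split: [18, 13, 11] -> [18] and [13, 11]
    Split: [13, 11] -> [13] and [11]
    Merge: [13] + [11] -> [11, 13]
  Merge: [18] + [11, 13] -> [11, 13, 18]
  Split: [28, 17, 14] -> [28] and [17, 14]
    Split: [17, 14] -> [17] and [14]
    Merge: [17] + [14] -> [14, 17]
  Merge: [28] + [14, 17] -> [14, 17, 28]
Merge: [11, 13, 18] + [14, 17, 28] -> [11, 13, 14, 17, 18, 28]

Final sorted array: [11, 13, 14, 17, 18, 28]

The merge sort proceeds by recursively splitting the array and merging sorted halves.
After all merges, the sorted array is [11, 13, 14, 17, 18, 28].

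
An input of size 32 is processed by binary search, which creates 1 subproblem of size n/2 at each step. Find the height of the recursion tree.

For divide and conquer with division factor 2:

Problem sizes at each level:
Level 0: 32
Level 1: 16
Level 2: 8
Level 3: 4
Level 4: 2
Level 5: 1

The root is level 0 and the size-1 base case is level 5 (the tree spans levels 0 through 5, i.e. 6 levels counting the root), so the depth is the number of divisions: log_2(32) = 5

The recursion tree depth is log_2(32) = 5. At each level, the problem size is divided by 2, so it takes 5 divisions to reduce to a base case of size 1. The algorithm makes 1 recursive call at each level.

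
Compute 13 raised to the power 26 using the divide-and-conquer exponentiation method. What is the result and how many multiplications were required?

Computing 13^26 by squaring (build up from 13^1; each line after the first costs one multiplication):

13^1 = 13
13^2 = (13^1)^2 = 13^2 = 169
13^3 = 13 * 13^2 = 13 * 169 = 2197
13^6 = (13^3)^2 = 2197^2 = 4826809
13^12 = (13^6)^2 = 4826809^2 = 23298085122481
13^13 = 13 * 13^12 = 13 * 23298085122481 = 302875106592253
13^26 = (13^13)^2 = 302875106592253^2 = 91733330193268616658399616009

Result: 91733330193268616658399616009
Multiplications needed: 6 (6 lines after 13^1)

13^26 = 91733330193268616658399616009. Using exponentiation by squaring, this requires 6 multiplications. The key idea: if the exponent is even, square the half-power; if odd, multiply by the base once.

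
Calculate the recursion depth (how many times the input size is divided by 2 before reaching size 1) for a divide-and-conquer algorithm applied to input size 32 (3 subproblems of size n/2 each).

For divide and conquer with division factor 2:

Problem sizes at each level:
Level 0: 32
Level 1: 16
Level 2: 8
Level 3: 4
Level 4: 2
Level 5: 1

The root is level 0 and the size-1 base case is level 5 (the tree spans levels 0 through 5, i.e. 6 levels counting the root), so the depth is the number of divisions: log_2(32) = 5

The recursion tree depth is log_2(32) = 5. At each level, the problem size is divided by 2, so it takes 5 divisions to reduce to a base case of size 1. The algorithm makes 3 recursive calls at each level.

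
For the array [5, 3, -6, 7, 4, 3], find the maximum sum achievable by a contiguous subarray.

Using Kadane's algorithm on [5, 3, -6, 7, 4, 3]:

Scanning through the array:
Position 1 (value 3): max_ending_here = 8, max_so_far = 8
Position 2 (value -6): max_ending_here = 2, max_so_far = 8
Position 3 (value 7): max_ending_here = 9, max_so_far = 9
Position 4 (value 4): max_ending_here = 13, max_so_far = 13
Position 5 (value 3): max_ending_here = 16, max_so_far = 16

Maximum subarray: [5, 3, -6, 7, 4, 3]
Maximum sum: 16

The maximum subarray is [5, 3, -6, 7, 4, 3] with sum 16. This subarray runs from index 0 to index 5.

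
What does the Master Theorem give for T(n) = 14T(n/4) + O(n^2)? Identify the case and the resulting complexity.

Master Theorem for T(n) = 14T(n/4) + O(n^2):

a = 14, b = 4, c = 2
log_b(a) = log_4(14) = 1.9037

Case 3: c = 2 > log_4(14) = 1.9037
T(n) = O(n^2) = O(n^2)

For T(n) = 14T(n/4) + O(n^2): log_4(14) = 1.9037. This is Case 3 of the Master Theorem (c > log_b(a), work dominated by root), giving O(n^2).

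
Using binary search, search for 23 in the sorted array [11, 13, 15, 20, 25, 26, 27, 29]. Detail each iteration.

Binary search for 23 in [11, 13, 15, 20, 25, 26, 27, 29]:

lo=0, hi=7, mid=3, arr[mid]=20 -> 20 < 23, search right half
lo=4, hi=7, mid=5, arr[mid]=26 -> 26 > 23, search left half
lo=4, hi=4, mid=4, arr[mid]=25 -> 25 > 23, search left half
lo=4 > hi=3, target 23 not found

Binary search determines that 23 is not in the array after 3 comparisons. The search space was exhausted without finding the target.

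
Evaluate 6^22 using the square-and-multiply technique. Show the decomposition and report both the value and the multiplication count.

Computing 6^22 by squaring (build up from 6^1; each line after the first costs one multiplication):

6^1 = 6
6^2 = (6^1)^2 = 6^2 = 36
6^4 = (6^2)^2 = 36^2 = 1296
6^5 = 6 * 6^4 = 6 * 1296 = 7776
6^10 = (6^5)^2 = 7776^2 = 60466176
6^11 = 6 * 6^10 = 6 * 60466176 = 362797056
6^22 = (6^11)^2 = 362797056^2 = 131621703842267136

Result: 131621703842267136
Multiplications needed: 6 (6 lines after 6^1)

6^22 = 131621703842267136. Using exponentiation by squaring, this requires 6 multiplications. The key idea: if the exponent is even, square the half-power; if odd, multiply by the base once.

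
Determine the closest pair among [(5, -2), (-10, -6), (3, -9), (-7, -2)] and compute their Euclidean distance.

Computing all pairwise distances among 4 points:

d((5, -2), (-10, -6)) = 15.5242
d((5, -2), (3, -9)) = 7.2801
d((5, -2), (-7, -2)) = 12.0
d((-10, -6), (3, -9)) = 13.3417
d((-10, -6), (-7, -2)) = 5.0 <-- minimum
d((3, -9), (-7, -2)) = 12.2066

Closest pair: (-10, -6) and (-7, -2) with distance 5.0

The closest pair is (-10, -6) and (-7, -2) with Euclidean distance 5.0. For 4 points, brute-force pairwise comparison is shown above. For large n, the divide-and-conquer algorithm (sort by x, recurse on halves, check the dividing strip) achieves O(n log n).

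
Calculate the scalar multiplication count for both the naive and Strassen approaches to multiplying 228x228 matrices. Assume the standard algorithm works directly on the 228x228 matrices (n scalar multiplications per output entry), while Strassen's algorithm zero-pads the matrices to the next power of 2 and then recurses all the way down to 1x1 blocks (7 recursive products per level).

Matrix multiplication for 228x228 matrices:

Strassen's algorithm requires power-of-2 dimensions. Pad 228x228 to 256x256 (next power of 2).

Standard algorithm: 228^3 = 11852352 multiplications
Strassen's algorithm: 7^(log2(256)) = 7^8 = 5764801 multiplications
Savings: 11852352 - 5764801 = 6087551 multiplications

Standard: 11852352 multiplications (228^3). Strassen: 5764801 multiplications (7^8, after padding to 256x256). Strassen reduces 8 recursive multiplications to 7 at each level.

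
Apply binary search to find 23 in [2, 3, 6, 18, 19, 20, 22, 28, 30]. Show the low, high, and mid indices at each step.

Binary search for 23 in [2, 3, 6, 18, 19, 20, 22, 28, 30]:

lo=0, hi=8, mid=4, arr[mid]=19 -> 19 < 23, search right half
lo=5, hi=8, mid=6, arr[mid]=22 -> 22 < 23, search right half
lo=7, hi=8, mid=7, arr[mid]=28 -> 28 > 23, search left half
lo=7 > hi=6, target 23 not found

Binary search determines that 23 is not in the array after 3 comparisons. The search space was exhausted without finding the target.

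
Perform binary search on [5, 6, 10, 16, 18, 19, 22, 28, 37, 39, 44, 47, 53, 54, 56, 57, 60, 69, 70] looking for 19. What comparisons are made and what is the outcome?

Binary search for 19 in [5, 6, 10, 16, 18, 19, 22, 28, 37, 39, 44, 47, 53, 54, 56, 57, 60, 69, 70]:

lo=0, hi=18, mid=9, arr[mid]=39 -> 39 > 19, search left half
lo=0, hi=8, mid=4, arr[mid]=18 -> 18 < 19, search right half
lo=5, hi=8, mid=6, arr[mid]=22 -> 22 > 19, search left half
lo=5, hi=5, mid=5, arr[mid]=19 -> Found target at index 5!

Binary search finds 19 at index 5 after 4 comparisons. The search repeatedly halves the search space by comparing with the middle element.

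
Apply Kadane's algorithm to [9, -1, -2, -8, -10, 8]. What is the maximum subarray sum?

Using Kadane's algorithm on [9, -1, -2, -8, -10, 8]:

Scanning through the array:
Position 1 (value -1): max_ending_here = 8, max_so_far = 9
Position 2 (value -2): max_ending_here = 6, max_so_far = 9
Position 3 (value -8): max_ending_here = -2, max_so_far = 9
Position 4 (value -10): max_ending_here = -10, max_so_far = 9
Position 5 (value 8): max_ending_here = 8, max_so_far = 9

Maximum subarray: [9]
Maximum sum: 9

The maximum subarray is [9] with sum 9. This subarray runs from index 0 to index 0.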